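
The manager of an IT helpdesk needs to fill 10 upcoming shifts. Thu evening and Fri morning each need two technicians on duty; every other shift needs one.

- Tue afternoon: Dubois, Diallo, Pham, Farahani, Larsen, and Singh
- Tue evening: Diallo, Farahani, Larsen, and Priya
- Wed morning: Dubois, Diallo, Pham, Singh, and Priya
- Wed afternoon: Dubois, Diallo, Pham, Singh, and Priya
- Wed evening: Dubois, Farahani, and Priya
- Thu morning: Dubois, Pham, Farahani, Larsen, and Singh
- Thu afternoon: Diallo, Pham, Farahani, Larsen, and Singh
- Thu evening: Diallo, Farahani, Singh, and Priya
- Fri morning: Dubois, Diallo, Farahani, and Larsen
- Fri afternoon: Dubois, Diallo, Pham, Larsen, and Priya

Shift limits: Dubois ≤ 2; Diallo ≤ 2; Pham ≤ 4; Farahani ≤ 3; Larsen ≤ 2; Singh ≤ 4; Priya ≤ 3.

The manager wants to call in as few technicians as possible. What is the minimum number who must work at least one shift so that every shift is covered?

4

12 slots to fill and no one can take more than 4, so at least ⌈12/4⌉ = 3 technicians are needed.
Any 3 technicians together have capacity at most 4+4+3 = 11 < 12 slots, so 3 can never suffice.
Dubois, Pham, Farahani, and Singh alone can cover everything: Tue afternoon→Singh, Tue evening→Farahani, Wed morning→Pham, Wed afternoon→Pham, Wed evening→Dubois, Thu morning→Singh, Thu afternoon→Pham, Thu evening→Farahani+Singh, Fri morning→Dubois+Farahani, Fri afternoon→Pham.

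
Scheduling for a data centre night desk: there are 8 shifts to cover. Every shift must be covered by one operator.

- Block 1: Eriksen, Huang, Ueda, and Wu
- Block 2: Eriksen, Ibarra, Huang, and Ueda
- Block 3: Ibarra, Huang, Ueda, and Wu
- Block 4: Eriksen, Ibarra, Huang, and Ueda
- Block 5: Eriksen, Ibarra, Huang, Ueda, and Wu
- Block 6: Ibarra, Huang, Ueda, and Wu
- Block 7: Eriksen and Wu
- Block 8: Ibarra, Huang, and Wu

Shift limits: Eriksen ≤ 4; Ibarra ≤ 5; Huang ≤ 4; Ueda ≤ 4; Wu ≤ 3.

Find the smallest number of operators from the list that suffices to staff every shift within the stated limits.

2

8 slots to fill and no one can take more than 5, so at least ⌈8/5⌉ = 2 operators are needed.
Eriksen and Ibarra alone can cover everything: Block 1→Eriksen, Block 2→Eriksen, Block 3→Ibarra, Block 4→Eriksen, Block 5→Ibarra, Block 6→Ibarra, Block 7→Eriksen, Block 8→Ibarra.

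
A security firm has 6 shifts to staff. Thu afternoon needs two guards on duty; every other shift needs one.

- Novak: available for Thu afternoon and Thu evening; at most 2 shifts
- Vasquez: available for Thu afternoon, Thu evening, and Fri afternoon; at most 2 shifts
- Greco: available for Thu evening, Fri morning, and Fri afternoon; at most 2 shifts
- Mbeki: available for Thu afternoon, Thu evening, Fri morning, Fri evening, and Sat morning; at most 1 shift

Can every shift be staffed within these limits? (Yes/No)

Total capacity is 7 and 7 slots are needed, so capacity alone doesn't rule it out.
Shifts {Fri evening, Sat morning} need 2 worker-slots in total, but the guards available for any of those shifts (Mbeki) can supply at most 1 among them. So no valid schedule exists.

No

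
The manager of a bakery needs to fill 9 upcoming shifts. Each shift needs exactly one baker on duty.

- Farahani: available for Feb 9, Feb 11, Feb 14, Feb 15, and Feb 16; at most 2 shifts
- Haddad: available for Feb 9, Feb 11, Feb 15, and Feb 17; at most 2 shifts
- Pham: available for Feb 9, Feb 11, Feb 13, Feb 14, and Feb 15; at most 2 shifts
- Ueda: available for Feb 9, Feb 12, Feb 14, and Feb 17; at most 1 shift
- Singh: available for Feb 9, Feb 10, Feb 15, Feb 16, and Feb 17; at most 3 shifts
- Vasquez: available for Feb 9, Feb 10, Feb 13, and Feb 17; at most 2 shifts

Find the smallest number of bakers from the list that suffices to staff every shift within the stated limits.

9 slots to fill and no one can take more than 3, so at least ⌈9/3⌉ = 3 bakers are needed.
No set of 4 bakers can cover every shift (each such set leaves at least one shift with no one available or exceeds a cap).
Farahani, Haddad, Pham, Ueda, and Singh alone can cover everything: Feb 9→Singh, Feb 10→Singh, Feb 11→Farahani, Feb 12→Ueda, Feb 13→Pham, Feb 14→Pham, Feb 15→Haddad, Feb 16→Farahani, Feb 17→Haddad.

5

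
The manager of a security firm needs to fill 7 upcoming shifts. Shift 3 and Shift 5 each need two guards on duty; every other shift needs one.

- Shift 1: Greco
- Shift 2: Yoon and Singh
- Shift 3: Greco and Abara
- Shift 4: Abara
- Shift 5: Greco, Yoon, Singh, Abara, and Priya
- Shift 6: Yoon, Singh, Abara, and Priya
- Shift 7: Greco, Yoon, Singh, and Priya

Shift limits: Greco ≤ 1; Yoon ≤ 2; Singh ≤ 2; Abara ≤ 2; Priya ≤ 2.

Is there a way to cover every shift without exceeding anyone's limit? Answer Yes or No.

Total capacity is 9 and 9 slots are needed, so capacity alone doesn't rule it out.
Shifts {Shift 1, Shift 3} need 3 worker-slots in total, but the guards available for any of those shifts (Greco and Abara) can supply at most 2 among them. So no valid schedule exists.

No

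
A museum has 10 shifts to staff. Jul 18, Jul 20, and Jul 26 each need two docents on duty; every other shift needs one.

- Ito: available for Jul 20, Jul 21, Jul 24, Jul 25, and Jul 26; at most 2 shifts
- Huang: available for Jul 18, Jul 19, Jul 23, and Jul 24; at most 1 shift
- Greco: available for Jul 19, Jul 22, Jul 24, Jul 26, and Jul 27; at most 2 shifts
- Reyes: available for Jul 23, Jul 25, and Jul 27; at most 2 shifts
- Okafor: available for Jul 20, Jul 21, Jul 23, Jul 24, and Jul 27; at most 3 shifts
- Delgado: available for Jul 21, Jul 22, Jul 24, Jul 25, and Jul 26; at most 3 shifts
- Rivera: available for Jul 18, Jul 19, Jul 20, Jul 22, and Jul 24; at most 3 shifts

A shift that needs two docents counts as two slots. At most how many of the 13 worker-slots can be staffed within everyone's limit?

Total capacity across all docents is 2+1+2+2+3+3+3 = 16, and 13 slots are needed, so at most 13 can be filled.
An assignment achieving 13: Jul 18→Huang+Rivera, Jul 19→Greco, Jul 20→Ito+Okafor, Jul 21→Ito, Jul 22→Delgado, Jul 23→Reyes, Jul 24→Okafor, Jul 25→Reyes, Jul 26→Greco+Delgado, Jul 27→Okafor.
Loads: Ito 2/2, Huang 1/1, Greco 2/2, Reyes 2/2, Okafor 3/3, Delgado 2/3, Rivera 1/3.

13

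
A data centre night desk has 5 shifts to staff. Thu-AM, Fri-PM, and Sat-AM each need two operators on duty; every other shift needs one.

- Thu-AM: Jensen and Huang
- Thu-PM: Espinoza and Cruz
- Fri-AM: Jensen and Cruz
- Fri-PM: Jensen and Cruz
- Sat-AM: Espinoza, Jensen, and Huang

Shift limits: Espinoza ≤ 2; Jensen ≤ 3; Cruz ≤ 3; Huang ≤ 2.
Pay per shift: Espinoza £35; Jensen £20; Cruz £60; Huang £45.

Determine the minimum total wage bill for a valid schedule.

Thu-AM can only be covered by Jensen and Huang, so that assignment is forced.
Fri-PM can only be covered by Jensen and Cruz, so that assignment is forced.
Picking the cheapest available operator for each shift independently would cost £255, but that ignores the shift limits.
An optimal schedule: Thu-AM→Jensen+Huang, Thu-PM→Espinoza, Fri-AM→Jensen, Fri-PM→Jensen+Cruz, Sat-AM→Espinoza+Huang.
Total: 20 + 45 + 35 + 20 + 20 + 60 + 35 + 45 = £280.

£280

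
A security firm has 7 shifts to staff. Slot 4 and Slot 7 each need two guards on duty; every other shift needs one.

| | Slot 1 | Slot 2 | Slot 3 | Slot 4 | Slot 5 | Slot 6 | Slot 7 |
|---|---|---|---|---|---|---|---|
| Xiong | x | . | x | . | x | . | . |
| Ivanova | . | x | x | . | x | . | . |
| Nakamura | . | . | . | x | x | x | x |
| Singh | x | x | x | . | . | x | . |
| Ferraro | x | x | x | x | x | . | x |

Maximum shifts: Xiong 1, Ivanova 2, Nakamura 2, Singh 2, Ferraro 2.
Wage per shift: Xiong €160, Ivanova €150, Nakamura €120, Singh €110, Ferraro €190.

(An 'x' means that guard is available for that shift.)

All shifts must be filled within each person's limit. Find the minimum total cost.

Slot 4 can only be covered by Nakamura and Ferraro, so that assignment is forced.
Slot 7 can only be covered by Nakamura and Ferraro, so that assignment is forced.
Picking the cheapest available guard for each shift independently would cost €1180, but that ignores the shift limits.
An optimal schedule: Slot 1→Xiong, Slot 2→Ivanova, Slot 3→Singh, Slot 4→Nakamura+Ferraro, Slot 5→Ivanova, Slot 6→Singh, Slot 7→Nakamura+Ferraro.
Total: 160 + 150 + 110 + 120 + 190 + 150 + 110 + 120 + 190 = €1300.

€1300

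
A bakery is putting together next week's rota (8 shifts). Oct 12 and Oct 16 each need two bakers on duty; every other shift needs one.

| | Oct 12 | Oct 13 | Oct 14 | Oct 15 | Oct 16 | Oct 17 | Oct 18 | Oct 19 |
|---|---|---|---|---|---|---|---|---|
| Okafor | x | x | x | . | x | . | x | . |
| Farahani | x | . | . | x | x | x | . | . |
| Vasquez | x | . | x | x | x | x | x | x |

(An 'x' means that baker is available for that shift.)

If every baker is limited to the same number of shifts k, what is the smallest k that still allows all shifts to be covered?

4

With 3 bakers and 10 worker-slots to fill, someone must work at least ⌈10/3⌉ = 4 shifts, so k ≥ 4.
k = 4 works: Oct 12→Okafor+Farahani, Oct 13→Okafor, Oct 14→Okafor, Oct 15→Farahani, Oct 16→Farahani+Vasquez, Oct 17→Farahani, Oct 18→Okafor, Oct 19→Vasquez.
Loads: Okafor 4, Farahani 4, Vasquez 2 — all ≤ 4.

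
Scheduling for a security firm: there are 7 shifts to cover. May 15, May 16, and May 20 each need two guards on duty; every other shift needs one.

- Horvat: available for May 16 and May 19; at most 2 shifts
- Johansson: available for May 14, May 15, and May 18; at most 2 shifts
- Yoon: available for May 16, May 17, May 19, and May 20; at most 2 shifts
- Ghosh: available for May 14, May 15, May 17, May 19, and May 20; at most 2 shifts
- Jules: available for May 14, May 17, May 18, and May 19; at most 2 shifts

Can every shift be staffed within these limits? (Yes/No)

Yes

May 15 can only be covered by Johansson and Ghosh, so that assignment is forced.
May 16 can only be covered by Horvat and Yoon, so that assignment is forced.
May 20 can only be covered by Yoon and Ghosh, so that assignment is forced.
One valid schedule: May 14→Jules, May 15→Johansson+Ghosh, May 16→Horvat+Yoon, May 17→Jules, May 18→Johansson, May 19→Horvat, May 20→Yoon+Ghosh.
Loads: Horvat 2/2, Johansson 2/2, Yoon 2/2, Ghosh 2/2, Jules 2/2 — all within limits.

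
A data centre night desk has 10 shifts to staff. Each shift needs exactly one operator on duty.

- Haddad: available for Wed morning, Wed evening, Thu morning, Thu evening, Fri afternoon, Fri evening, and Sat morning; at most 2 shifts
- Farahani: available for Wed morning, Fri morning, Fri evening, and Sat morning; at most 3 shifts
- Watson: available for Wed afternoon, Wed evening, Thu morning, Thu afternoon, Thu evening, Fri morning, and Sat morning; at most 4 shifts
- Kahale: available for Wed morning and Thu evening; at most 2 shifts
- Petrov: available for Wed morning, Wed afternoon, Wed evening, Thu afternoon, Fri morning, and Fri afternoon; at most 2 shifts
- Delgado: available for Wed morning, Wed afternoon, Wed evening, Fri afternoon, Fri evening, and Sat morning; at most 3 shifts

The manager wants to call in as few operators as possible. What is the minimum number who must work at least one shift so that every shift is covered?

3

10 slots to fill and no one can take more than 4, so at least ⌈10/4⌉ = 3 operators are needed.
Farahani, Watson, and Delgado alone can cover everything: Wed morning→Farahani, Wed afternoon→Watson, Wed evening→Delgado, Thu morning→Watson, Thu afternoon→Watson, Thu evening→Watson, Fri morning→Farahani, Fri afternoon→Delgado, Fri evening→Farahani, Sat morning→Delgado.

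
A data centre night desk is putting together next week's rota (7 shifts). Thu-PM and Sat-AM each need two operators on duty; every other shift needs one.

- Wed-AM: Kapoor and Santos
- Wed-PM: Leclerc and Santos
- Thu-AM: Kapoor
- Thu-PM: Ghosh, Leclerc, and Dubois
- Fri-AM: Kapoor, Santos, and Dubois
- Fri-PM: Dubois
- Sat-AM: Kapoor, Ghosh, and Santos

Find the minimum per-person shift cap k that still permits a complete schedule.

With 5 operators and 9 worker-slots to fill, someone must work at least ⌈9/5⌉ = 2 shifts, so k ≥ 2.
k = 2 works: Wed-AM→Kapoor, Wed-PM→Leclerc, Thu-AM→Kapoor, Thu-PM→Ghosh+Leclerc, Fri-AM→Santos, Fri-PM→Dubois, Sat-AM→Ghosh+Santos.
Loads: Kapoor 2, Ghosh 2, Leclerc 2, Santos 2, Dubois 1 — all ≤ 2.

2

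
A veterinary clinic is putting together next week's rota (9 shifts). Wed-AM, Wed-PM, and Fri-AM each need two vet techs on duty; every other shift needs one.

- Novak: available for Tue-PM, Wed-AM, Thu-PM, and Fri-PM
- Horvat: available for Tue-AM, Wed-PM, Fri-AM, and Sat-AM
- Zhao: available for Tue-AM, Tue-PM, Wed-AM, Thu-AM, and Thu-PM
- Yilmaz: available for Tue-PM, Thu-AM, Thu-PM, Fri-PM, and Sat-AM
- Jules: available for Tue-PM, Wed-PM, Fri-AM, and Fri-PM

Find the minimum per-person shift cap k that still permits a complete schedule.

With 5 vet techs and 12 worker-slots to fill, someone must work at least ⌈12/5⌉ = 3 shifts, so k ≥ 3.
k = 3 works: Tue-AM→Horvat, Tue-PM→Zhao, Wed-AM→Novak+Zhao, Wed-PM→Horvat+Jules, Thu-AM→Zhao, Thu-PM→Novak, Fri-AM→Horvat+Jules, Fri-PM→Novak, Sat-AM→Yilmaz.
Loads: Novak 3, Horvat 3, Zhao 3, Yilmaz 1, Jules 2 — all ≤ 3.

3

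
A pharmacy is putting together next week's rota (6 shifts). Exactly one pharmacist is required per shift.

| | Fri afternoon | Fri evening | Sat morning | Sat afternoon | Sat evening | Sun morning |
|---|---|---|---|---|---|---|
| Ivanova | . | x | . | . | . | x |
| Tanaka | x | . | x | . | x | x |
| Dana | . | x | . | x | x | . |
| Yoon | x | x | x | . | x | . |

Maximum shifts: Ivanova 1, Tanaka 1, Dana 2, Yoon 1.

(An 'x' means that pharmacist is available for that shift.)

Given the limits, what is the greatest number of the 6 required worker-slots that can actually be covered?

Total capacity across all pharmacists is 1+1+2+1 = 5, and 6 slots are needed, so at most 5 can be filled.
An assignment achieving 5: Fri afternoon→Tanaka, Fri evening→Dana, Sat morning→Yoon, Sat afternoon→Dana, Sun morning→Ivanova.
Loads: Ivanova 1/1, Tanaka 1/1, Dana 2/2, Yoon 1/1.

5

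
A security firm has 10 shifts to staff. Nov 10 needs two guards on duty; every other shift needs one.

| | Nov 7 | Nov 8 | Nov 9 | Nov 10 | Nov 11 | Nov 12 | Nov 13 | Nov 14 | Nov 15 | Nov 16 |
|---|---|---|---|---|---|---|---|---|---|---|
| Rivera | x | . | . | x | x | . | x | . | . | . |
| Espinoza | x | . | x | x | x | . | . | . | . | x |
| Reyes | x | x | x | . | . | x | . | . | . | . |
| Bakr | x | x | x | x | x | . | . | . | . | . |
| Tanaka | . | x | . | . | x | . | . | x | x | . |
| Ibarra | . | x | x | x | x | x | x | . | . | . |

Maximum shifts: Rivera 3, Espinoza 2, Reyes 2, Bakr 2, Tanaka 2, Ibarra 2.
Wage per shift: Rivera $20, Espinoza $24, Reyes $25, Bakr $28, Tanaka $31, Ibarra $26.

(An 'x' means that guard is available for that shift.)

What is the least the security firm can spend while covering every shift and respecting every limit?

Nov 14 can only be covered by Tanaka, so that assignment is forced.
Nov 15 can only be covered by Tanaka, so that assignment is forced.
Nov 16 can only be covered by Espinoza, so that assignment is forced.
Picking the cheapest available guard for each shift independently would cost $264, but that ignores the shift limits.
An optimal schedule: Nov 7→Rivera, Nov 8→Reyes, Nov 9→Espinoza, Nov 10→Rivera+Ibarra, Nov 11→Ibarra, Nov 12→Reyes, Nov 13→Rivera, Nov 14→Tanaka, Nov 15→Tanaka, Nov 16→Espinoza.
Total: 20 + 25 + 24 + 20 + 26 + 26 + 25 + 20 + 31 + 31 + 24 = $272.

$272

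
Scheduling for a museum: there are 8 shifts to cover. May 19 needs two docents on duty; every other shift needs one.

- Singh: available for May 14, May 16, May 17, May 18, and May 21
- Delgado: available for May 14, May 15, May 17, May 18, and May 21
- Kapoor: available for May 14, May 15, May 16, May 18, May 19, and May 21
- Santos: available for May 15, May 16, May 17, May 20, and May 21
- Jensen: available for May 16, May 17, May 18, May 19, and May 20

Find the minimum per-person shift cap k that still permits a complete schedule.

With 5 docents and 9 worker-slots to fill, someone must work at least ⌈9/5⌉ = 2 shifts, so k ≥ 2.
k = 2 works: May 14→Singh, May 15→Delgado, May 16→Singh, May 17→Delgado, May 18→Kapoor, May 19→Kapoor+Jensen, May 20→Santos, May 21→Santos.
Loads: Singh 2, Delgado 2, Kapoor 2, Santos 2, Jensen 1 — all ≤ 2.

2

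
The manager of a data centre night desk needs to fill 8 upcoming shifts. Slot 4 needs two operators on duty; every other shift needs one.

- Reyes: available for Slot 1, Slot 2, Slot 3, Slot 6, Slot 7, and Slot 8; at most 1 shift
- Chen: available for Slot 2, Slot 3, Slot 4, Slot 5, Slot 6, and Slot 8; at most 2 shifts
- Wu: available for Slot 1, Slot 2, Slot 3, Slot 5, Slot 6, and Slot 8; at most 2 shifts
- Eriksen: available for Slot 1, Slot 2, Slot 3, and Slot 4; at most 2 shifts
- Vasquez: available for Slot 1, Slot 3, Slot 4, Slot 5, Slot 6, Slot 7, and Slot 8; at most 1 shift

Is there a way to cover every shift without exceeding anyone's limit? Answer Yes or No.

No

Total capacity is 1+2+2+2+1 = 8 but 9 worker-slots are needed — infeasible.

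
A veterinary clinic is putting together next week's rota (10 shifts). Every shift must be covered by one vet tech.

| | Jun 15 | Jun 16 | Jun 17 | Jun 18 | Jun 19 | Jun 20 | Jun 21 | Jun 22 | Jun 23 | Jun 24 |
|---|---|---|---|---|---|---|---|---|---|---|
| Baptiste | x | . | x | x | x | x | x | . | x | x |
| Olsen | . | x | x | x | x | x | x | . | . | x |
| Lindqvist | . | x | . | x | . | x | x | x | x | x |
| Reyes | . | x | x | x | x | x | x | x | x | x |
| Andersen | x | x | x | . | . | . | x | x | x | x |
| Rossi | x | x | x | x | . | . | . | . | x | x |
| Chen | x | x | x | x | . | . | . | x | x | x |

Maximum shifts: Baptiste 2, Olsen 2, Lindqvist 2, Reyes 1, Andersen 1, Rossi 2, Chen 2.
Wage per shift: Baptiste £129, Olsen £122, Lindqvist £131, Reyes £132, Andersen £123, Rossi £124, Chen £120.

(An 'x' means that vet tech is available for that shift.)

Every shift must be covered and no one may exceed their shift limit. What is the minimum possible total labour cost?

£1244

Picking the cheapest available vet tech for each shift independently would cost £1206, but that ignores the shift limits.
An optimal schedule: Jun 15→Chen, Jun 16→Rossi, Jun 17→Rossi, Jun 18→Baptiste, Jun 19→Olsen, Jun 20→Olsen, Jun 21→Andersen, Jun 22→Chen, Jun 23→Baptiste, Jun 24→Lindqvist.
Total: 120 + 124 + 124 + 129 + 122 + 122 + 123 + 120 + 129 + 131 = £1244.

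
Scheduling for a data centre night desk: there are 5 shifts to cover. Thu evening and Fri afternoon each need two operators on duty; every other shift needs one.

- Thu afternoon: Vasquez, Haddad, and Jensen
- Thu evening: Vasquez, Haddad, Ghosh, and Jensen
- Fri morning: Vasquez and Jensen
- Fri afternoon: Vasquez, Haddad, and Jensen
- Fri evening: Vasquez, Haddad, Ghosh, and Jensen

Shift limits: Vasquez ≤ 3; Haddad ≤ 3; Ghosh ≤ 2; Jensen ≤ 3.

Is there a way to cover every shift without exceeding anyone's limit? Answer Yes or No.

One valid schedule: Thu afternoon→Vasquez, Thu evening→Haddad+Ghosh, Fri morning→Vasquez, Fri afternoon→Vasquez+Haddad, Fri evening→Haddad.
Loads: Vasquez 3/3, Haddad 3/3, Ghosh 1/2, Jensen 0/3 — all within limits.

Yes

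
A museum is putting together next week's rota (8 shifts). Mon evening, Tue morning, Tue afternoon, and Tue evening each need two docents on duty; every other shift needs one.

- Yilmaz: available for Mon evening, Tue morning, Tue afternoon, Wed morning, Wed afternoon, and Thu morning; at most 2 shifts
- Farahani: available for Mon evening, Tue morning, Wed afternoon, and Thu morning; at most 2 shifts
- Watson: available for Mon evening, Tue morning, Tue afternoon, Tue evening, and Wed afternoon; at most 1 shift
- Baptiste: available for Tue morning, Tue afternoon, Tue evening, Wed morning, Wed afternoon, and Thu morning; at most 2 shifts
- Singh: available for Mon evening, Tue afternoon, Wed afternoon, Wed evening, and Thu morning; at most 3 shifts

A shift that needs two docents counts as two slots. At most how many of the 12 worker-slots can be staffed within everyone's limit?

Total capacity across all docents is 2+2+1+2+3 = 10, and 12 slots are needed, so at most 10 can be filled.
An assignment achieving 10: Mon evening→Yilmaz+Farahani, Tue morning→Farahani+Baptiste, Tue afternoon→Singh, Tue evening→Watson+Baptiste, Wed morning→Yilmaz, Wed evening→Singh, Thu morning→Singh.
Loads: Yilmaz 2/2, Farahani 2/2, Watson 1/1, Baptiste 2/2, Singh 3/3.

10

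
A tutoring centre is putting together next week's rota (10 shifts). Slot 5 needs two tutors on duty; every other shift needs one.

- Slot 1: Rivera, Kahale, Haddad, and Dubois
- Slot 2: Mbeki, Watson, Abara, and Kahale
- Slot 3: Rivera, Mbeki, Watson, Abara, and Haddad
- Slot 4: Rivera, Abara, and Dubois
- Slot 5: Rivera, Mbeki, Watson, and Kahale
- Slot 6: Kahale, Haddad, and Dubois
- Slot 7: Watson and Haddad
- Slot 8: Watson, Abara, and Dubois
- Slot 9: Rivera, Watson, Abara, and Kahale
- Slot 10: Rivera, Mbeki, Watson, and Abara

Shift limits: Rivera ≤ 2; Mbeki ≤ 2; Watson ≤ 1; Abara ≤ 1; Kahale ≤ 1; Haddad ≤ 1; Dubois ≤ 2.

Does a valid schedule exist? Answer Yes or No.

Total capacity is 2+2+1+1+1+1+2 = 10 but 11 worker-slots are needed — infeasible.

No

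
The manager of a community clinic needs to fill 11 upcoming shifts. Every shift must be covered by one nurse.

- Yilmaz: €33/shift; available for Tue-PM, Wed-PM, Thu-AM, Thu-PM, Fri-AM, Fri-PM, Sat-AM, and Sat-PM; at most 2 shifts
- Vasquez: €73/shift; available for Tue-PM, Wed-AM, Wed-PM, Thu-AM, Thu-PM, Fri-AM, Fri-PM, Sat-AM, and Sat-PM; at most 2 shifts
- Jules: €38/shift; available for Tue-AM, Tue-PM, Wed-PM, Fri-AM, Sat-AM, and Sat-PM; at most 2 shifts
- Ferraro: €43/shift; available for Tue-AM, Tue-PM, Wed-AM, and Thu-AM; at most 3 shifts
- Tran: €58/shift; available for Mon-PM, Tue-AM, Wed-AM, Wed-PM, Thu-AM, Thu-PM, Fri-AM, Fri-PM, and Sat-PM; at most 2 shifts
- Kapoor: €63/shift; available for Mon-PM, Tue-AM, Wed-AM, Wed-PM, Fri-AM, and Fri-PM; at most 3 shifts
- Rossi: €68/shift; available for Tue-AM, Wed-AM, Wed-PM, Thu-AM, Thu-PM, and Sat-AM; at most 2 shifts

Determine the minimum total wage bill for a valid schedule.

Picking the cheapest available nurse for each shift independently would cost €403, but that ignores the shift limits.
An optimal schedule: Mon-PM→Tran, Tue-AM→Ferraro, Tue-PM→Yilmaz, Wed-AM→Ferraro, Wed-PM→Kapoor, Thu-AM→Ferraro, Thu-PM→Yilmaz, Fri-AM→Kapoor, Fri-PM→Tran, Sat-AM→Jules, Sat-PM→Jules.
Total: 58 + 43 + 33 + 43 + 63 + 43 + 33 + 63 + 58 + 38 + 38 = €513.

€513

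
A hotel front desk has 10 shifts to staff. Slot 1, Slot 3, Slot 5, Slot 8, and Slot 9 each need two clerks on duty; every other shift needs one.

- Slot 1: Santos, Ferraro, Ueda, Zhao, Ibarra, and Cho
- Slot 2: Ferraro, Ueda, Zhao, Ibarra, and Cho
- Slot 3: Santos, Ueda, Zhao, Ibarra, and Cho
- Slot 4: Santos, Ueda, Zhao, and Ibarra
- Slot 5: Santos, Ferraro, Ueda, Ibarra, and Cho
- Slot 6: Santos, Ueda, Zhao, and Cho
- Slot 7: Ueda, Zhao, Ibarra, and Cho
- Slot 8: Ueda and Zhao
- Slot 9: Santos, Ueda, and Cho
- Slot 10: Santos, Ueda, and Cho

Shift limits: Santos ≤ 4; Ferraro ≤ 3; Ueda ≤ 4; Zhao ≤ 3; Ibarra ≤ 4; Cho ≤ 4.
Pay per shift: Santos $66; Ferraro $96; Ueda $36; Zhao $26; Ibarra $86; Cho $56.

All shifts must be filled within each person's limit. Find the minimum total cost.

Slot 8 can only be covered by Ueda and Zhao, so that assignment is forced.
Picking the cheapest available clerk for each shift independently would cost $510, but that ignores the shift limits.
An optimal schedule: Slot 1→Cho+Santos, Slot 2→Ueda, Slot 3→Cho+Santos, Slot 4→Zhao, Slot 5→Cho+Santos, Slot 6→Santos, Slot 7→Zhao, Slot 8→Zhao+Ueda, Slot 9→Ueda+Cho, Slot 10→Ueda.
Total: 56 + 66 + 36 + 56 + 66 + 26 + 56 + 66 + 66 + 26 + 26 + 36 + 36 + 56 + 36 = $710.

$710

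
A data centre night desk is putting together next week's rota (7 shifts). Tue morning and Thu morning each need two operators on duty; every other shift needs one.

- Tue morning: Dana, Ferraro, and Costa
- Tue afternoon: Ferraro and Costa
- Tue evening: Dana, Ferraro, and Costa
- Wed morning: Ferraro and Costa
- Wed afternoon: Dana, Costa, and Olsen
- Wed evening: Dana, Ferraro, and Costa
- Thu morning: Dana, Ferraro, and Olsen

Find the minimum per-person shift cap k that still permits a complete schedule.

With 4 operators and 9 worker-slots to fill, someone must work at least ⌈9/4⌉ = 3 shifts, so k ≥ 3.
k = 3 works: Tue morning→Dana+Ferraro, Tue afternoon→Ferraro, Tue evening→Dana, Wed morning→Ferraro, Wed afternoon→Costa, Wed evening→Costa, Thu morning→Dana+Olsen.
Loads: Dana 3, Ferraro 3, Costa 2, Olsen 1 — all ≤ 3.

3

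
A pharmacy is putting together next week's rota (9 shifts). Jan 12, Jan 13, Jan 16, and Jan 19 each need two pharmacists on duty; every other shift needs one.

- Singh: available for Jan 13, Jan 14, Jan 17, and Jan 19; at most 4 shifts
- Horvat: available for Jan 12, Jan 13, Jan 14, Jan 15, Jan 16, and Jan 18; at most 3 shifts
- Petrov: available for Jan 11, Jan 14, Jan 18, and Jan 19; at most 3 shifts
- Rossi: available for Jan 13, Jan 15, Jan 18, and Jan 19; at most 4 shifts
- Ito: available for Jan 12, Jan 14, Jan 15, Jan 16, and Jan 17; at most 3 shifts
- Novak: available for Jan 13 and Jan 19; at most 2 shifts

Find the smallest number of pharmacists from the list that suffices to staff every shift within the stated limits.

4

13 slots to fill and no one can take more than 4, so at least ⌈13/4⌉ = 4 pharmacists are needed.
Singh, Horvat, Petrov, and Ito alone can cover everything: Jan 11→Petrov, Jan 12→Horvat+Ito, Jan 13→Singh+Horvat, Jan 14→Singh, Jan 15→Ito, Jan 16→Horvat+Ito, Jan 17→Singh, Jan 18→Petrov, Jan 19→Singh+Petrov.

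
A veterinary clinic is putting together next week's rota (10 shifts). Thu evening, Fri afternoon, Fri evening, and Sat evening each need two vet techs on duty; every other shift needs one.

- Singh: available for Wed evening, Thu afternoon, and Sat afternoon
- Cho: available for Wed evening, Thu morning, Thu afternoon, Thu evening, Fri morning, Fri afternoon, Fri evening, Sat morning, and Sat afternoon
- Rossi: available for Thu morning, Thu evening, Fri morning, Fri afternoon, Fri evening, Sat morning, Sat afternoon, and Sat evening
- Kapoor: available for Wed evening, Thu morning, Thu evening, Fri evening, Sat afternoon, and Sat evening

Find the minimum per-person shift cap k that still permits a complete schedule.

With 4 vet techs and 14 worker-slots to fill, someone must work at least ⌈14/4⌉ = 4 shifts, so k ≥ 4.
k = 4 works: Wed evening→Singh, Thu morning→Cho, Thu afternoon→Singh, Thu evening→Rossi+Kapoor, Fri morning→Cho, Fri afternoon→Cho+Rossi, Fri evening→Rossi+Kapoor, Sat morning→Cho, Sat afternoon→Singh, Sat evening→Rossi+Kapoor.
Loads: Singh 3, Cho 4, Rossi 4, Kapoor 3 — all ≤ 4.

4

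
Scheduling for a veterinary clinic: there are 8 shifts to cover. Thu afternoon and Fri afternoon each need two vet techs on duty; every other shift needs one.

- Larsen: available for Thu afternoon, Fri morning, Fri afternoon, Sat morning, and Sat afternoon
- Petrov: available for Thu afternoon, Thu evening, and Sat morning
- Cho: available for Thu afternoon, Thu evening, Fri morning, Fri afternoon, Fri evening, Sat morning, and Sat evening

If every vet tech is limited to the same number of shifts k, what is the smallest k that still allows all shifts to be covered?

With 3 vet techs and 10 worker-slots to fill, someone must work at least ⌈10/3⌉ = 4 shifts, so k ≥ 4.
k = 4 works: Thu afternoon→Larsen+Petrov, Thu evening→Petrov, Fri morning→Larsen, Fri afternoon→Larsen+Cho, Fri evening→Cho, Sat morning→Petrov, Sat afternoon→Larsen, Sat evening→Cho.
Loads: Larsen 4, Petrov 3, Cho 3 — all ≤ 4.

4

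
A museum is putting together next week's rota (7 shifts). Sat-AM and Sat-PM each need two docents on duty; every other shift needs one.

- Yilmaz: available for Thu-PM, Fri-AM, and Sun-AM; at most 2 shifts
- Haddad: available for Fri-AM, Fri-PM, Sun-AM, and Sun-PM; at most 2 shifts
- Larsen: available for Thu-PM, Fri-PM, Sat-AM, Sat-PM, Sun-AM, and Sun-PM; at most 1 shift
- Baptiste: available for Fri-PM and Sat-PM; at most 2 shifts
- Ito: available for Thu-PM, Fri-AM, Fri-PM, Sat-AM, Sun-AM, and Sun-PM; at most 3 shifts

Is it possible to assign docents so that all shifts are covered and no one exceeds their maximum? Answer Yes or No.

No

Total capacity is 10 and 9 slots are needed, so capacity alone doesn't rule it out.
Shifts {Sat-AM, Sat-PM} need 4 worker-slots in total, but the docents available for any of those shifts (Larsen, Baptiste, and Ito) can supply at most 3 among them. So no valid schedule exists.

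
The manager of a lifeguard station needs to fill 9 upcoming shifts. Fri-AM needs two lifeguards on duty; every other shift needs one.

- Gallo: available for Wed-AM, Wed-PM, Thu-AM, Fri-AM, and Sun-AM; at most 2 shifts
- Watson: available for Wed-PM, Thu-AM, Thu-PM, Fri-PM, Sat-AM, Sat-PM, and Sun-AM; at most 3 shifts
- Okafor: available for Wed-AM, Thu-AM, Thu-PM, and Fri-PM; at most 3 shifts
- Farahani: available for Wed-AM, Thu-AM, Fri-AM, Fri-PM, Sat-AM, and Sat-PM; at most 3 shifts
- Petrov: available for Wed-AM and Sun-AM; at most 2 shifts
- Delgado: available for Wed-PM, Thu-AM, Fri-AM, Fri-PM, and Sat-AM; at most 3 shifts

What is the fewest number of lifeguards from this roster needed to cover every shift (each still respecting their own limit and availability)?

10 slots to fill and no one can take more than 3, so at least ⌈10/3⌉ = 4 lifeguards are needed.
Gallo, Watson, Okafor, and Farahani alone can cover everything: Wed-AM→Okafor, Wed-PM→Gallo, Thu-AM→Okafor, Thu-PM→Watson, Fri-AM→Gallo+Farahani, Fri-PM→Okafor, Sat-AM→Watson, Sat-PM→Farahani, Sun-AM→Watson.

4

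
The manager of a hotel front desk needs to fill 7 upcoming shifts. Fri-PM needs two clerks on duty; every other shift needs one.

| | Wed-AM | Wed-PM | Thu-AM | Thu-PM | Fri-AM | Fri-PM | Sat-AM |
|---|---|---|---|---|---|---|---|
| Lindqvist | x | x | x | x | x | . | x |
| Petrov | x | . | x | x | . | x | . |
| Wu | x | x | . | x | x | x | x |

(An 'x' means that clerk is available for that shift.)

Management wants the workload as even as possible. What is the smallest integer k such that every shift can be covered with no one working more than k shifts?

3

With 3 clerks and 8 worker-slots to fill, someone must work at least ⌈8/3⌉ = 3 shifts, so k ≥ 3.
k = 3 works: Wed-AM→Petrov, Wed-PM→Lindqvist, Thu-AM→Lindqvist, Thu-PM→Petrov, Fri-AM→Lindqvist, Fri-PM→Petrov+Wu, Sat-AM→Wu.
Loads: Lindqvist 3, Petrov 3, Wu 2 — all ≤ 3.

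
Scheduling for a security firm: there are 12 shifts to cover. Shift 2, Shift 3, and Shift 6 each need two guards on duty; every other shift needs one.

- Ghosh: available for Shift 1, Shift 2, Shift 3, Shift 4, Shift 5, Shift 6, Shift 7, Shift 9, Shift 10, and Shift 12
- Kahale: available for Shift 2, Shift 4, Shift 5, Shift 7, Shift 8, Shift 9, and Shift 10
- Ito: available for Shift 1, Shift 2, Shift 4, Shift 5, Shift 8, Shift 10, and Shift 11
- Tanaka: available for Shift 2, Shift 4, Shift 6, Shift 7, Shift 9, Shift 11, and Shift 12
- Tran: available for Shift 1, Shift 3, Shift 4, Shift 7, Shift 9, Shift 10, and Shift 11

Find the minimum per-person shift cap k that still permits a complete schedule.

With 5 guards and 15 worker-slots to fill, someone must work at least ⌈15/5⌉ = 3 shifts, so k ≥ 3.
k = 3 works: Shift 1→Ito, Shift 2→Ito+Tanaka, Shift 3→Ghosh+Tran, Shift 4→Tran, Shift 5→Kahale, Shift 6→Ghosh+Tanaka, Shift 7→Kahale, Shift 8→Kahale, Shift 9→Tanaka, Shift 10→Tran, Shift 11→Ito, Shift 12→Ghosh.
Loads: Ghosh 3, Kahale 3, Ito 3, Tanaka 3, Tran 3 — all ≤ 3.

3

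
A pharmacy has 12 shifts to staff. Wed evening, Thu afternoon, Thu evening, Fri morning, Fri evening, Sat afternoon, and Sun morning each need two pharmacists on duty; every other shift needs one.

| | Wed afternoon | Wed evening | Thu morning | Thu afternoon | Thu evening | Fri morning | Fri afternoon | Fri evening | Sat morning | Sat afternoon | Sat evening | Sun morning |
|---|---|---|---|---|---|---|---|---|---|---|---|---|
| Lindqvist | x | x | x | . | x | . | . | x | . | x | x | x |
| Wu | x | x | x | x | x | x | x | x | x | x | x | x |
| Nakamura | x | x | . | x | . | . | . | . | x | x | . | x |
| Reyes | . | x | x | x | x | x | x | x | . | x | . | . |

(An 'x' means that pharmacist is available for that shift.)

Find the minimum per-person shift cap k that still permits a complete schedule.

5

With 4 pharmacists and 19 worker-slots to fill, someone must work at least ⌈19/4⌉ = 5 shifts, so k ≥ 5.
k = 5 works: Wed afternoon→Lindqvist, Wed evening→Nakamura+Reyes, Thu morning→Lindqvist, Thu afternoon→Wu+Nakamura, Thu evening→Lindqvist+Reyes, Fri morning→Wu+Reyes, Fri afternoon→Wu, Fri evening→Lindqvist+Reyes, Sat morning→Wu, Sat afternoon→Nakamura+Reyes, Sat evening→Lindqvist, Sun morning→Wu+Nakamura.
Loads: Lindqvist 5, Wu 5, Nakamura 4, Reyes 5 — all ≤ 5.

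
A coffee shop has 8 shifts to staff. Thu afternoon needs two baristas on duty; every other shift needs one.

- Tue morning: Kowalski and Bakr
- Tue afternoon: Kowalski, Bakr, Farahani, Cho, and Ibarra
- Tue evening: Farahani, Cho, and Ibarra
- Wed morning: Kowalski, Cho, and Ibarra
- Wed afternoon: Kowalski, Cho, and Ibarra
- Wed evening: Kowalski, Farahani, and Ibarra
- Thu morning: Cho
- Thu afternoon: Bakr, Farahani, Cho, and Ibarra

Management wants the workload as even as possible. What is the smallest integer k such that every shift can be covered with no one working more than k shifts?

2

With 5 baristas and 9 worker-slots to fill, someone must work at least ⌈9/5⌉ = 2 shifts, so k ≥ 2.
k = 2 works: Tue morning→Kowalski, Tue afternoon→Bakr, Tue evening→Farahani, Wed morning→Kowalski, Wed afternoon→Cho, Wed evening→Farahani, Thu morning→Cho, Thu afternoon→Bakr+Ibarra.
Loads: Kowalski 2, Bakr 2, Farahani 2, Cho 2, Ibarra 1 — all ≤ 2.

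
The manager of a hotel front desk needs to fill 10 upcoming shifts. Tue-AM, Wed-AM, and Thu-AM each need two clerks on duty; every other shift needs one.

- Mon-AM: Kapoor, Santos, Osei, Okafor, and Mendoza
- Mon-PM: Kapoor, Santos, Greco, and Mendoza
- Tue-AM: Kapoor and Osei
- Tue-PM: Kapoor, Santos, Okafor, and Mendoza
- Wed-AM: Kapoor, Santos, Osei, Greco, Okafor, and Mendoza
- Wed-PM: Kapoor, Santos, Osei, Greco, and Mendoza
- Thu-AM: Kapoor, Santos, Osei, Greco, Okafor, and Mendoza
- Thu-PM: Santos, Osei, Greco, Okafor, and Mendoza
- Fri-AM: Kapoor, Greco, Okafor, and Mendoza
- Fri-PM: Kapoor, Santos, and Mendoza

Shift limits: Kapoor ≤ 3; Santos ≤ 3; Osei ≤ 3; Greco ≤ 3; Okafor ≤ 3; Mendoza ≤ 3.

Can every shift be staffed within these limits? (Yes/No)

Yes

Tue-AM can only be covered by Kapoor and Osei, so that assignment is forced.
One valid schedule: Mon-AM→Santos, Mon-PM→Kapoor, Tue-AM→Kapoor+Osei, Tue-PM→Santos, Wed-AM→Osei+Greco, Wed-PM→Santos, Thu-AM→Greco+Okafor, Thu-PM→Osei, Fri-AM→Greco, Fri-PM→Kapoor.
Loads: Kapoor 3/3, Santos 3/3, Osei 3/3, Greco 3/3, Okafor 1/3, Mendoza 0/3 — all within limits.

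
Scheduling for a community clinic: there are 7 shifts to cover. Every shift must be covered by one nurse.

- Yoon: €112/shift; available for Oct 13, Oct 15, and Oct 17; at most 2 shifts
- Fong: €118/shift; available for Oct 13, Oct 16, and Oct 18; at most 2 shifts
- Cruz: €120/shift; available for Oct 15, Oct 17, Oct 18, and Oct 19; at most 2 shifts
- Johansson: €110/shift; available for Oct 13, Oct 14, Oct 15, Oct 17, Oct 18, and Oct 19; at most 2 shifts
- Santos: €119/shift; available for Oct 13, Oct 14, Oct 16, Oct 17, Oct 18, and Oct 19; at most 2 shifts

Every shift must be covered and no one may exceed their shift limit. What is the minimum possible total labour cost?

€799

Picking the cheapest available nurse for each shift independently would cost €778, but that ignores the shift limits.
An optimal schedule: Oct 13→Yoon, Oct 14→Johansson, Oct 15→Johansson, Oct 16→Fong, Oct 17→Yoon, Oct 18→Fong, Oct 19→Santos.
Total: 112 + 110 + 110 + 118 + 112 + 118 + 119 = €799.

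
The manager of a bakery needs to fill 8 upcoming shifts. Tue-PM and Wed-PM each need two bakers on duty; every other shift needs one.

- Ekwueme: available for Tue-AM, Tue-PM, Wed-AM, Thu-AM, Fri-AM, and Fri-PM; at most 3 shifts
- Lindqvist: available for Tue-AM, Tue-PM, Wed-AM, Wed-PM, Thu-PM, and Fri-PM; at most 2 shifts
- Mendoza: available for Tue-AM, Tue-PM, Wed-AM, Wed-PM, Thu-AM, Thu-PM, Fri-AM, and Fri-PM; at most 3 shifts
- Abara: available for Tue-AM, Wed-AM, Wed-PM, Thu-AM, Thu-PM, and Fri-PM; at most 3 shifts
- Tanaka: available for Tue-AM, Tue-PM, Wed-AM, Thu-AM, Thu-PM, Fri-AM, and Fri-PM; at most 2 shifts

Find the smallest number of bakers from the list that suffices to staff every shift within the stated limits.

10 slots to fill and no one can take more than 3, so at least ⌈10/3⌉ = 4 bakers are needed.
Ekwueme, Lindqvist, Mendoza, and Abara alone can cover everything: Tue-AM→Mendoza, Tue-PM→Ekwueme+Lindqvist, Wed-AM→Abara, Wed-PM→Lindqvist+Mendoza, Thu-AM→Ekwueme, Thu-PM→Mendoza, Fri-AM→Ekwueme, Fri-PM→Abara.

4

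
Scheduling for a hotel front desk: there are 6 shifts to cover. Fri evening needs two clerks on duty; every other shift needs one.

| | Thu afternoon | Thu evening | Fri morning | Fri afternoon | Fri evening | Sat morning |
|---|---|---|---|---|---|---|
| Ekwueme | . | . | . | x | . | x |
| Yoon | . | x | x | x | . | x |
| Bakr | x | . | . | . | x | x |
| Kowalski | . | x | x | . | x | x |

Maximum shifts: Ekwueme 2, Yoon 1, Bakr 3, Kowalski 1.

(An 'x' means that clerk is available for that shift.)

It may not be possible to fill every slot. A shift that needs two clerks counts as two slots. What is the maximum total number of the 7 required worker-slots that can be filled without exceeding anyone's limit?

Total capacity across all clerks is 2+1+3+1 = 7, and 7 slots are needed, so at most 7 can be filled.
Shifts {Thu evening, Fri morning, Fri evening} need 4 slots but only Yoon, Bakr, and Kowalski are available for them, supplying at most 3 — so at least 1 slot must go unfilled.
An assignment achieving 6: Thu afternoon→Bakr, Thu evening→Yoon, Fri morning→Kowalski, Fri afternoon→Ekwueme, Fri evening→Bakr, Sat morning→Ekwueme.
Loads: Ekwueme 2/2, Yoon 1/1, Bakr 2/3, Kowalski 1/1.

6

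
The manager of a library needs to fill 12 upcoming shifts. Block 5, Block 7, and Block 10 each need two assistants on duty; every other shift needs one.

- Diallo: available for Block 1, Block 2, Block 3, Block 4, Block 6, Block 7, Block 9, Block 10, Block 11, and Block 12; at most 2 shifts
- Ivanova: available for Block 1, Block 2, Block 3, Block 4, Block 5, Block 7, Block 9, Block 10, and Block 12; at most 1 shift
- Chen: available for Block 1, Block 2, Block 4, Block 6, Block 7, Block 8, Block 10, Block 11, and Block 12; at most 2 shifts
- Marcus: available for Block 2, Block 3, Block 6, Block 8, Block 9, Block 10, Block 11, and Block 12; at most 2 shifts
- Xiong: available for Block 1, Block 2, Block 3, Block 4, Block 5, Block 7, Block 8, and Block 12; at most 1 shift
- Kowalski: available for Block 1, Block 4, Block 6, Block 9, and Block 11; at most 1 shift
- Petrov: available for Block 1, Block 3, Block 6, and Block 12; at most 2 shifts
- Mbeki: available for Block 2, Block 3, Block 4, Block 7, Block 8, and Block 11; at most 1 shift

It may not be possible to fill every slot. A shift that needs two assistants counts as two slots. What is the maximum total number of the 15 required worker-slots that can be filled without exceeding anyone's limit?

Total capacity across all assistants is 2+1+2+2+1+1+2+1 = 12, and 15 slots are needed, so at most 12 can be filled.
An assignment achieving 12: Block 1→Kowalski, Block 3→Petrov, Block 5→Ivanova+Xiong, Block 6→Marcus, Block 7→Mbeki, Block 8→Chen, Block 9→Diallo, Block 10→Diallo+Chen, Block 11→Marcus, Block 12→Petrov.
Loads: Diallo 2/2, Ivanova 1/1, Chen 2/2, Marcus 2/2, Xiong 1/1, Kowalski 1/1, Petrov 2/2, Mbeki 1/1.

12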